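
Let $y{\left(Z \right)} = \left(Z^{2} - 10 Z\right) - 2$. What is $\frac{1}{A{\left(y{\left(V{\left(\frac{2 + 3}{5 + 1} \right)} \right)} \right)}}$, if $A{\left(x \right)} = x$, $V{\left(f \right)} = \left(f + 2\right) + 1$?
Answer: $- \frac{36}{923} \approx -0.039003$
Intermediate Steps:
$V{\left(f \right)} = 3 + f$ ($V{\left(f \right)} = \left(2 + f\right) + 1 = 3 + f$)
$y{\left(Z \right)} = -2 + Z^{2} - 10 Z$
$\frac{1}{A{\left(y{\left(V{\left(\frac{2 + 3}{5 + 1} \right)} \right)} \right)}} = \frac{1}{-2 + \left(3 + \frac{2 + 3}{5 + 1}\right)^{2} - 10 \left(3 + \frac{2 + 3}{5 + 1}\right)} = \frac{1}{-2 + \left(3 + \frac{5}{6}\right)^{2} - 10 \left(3 + \frac{5}{6}\right)} = \frac{1}{-2 + \left(\frac{23}{6}\right)^{2} - \frac{115}{3}} = \frac{1}{-2 + \frac{529}{36} - \frac{115}{3}} = \frac{1}{- \frac{923}{36}} = - \frac{36}{923}$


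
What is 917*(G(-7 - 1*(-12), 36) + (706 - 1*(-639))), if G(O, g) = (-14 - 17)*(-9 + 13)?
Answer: 1119657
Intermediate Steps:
G(O, g) = -124 (G(O, g) = -31*4 = -124)
917*(G(-7 - 1*(-12), 36) + (706 - 1*(-639))) = 917*(-124 + (706 - 1*(-639))) = 917*(-124 + (706 + 639)) = 917*(-124 + 1345) = 917*1221 = 1119657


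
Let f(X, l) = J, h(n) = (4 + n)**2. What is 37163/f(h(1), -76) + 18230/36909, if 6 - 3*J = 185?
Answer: -4111684331/6606711 ≈ -622.35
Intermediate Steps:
J = -179/3 (J = 2 - 1/3*185 = 2 - 185/3 = -179/3 ≈ -59.667)
f(X, l) = -179/3
37163/f(h(1), -76) + 18230/36909 = 37163/(-179/3) + 18230/36909 = 37163*(-3/179) + 18230*(1/36909) = -111489/179 + 18230/36909 = -4111684331/6606711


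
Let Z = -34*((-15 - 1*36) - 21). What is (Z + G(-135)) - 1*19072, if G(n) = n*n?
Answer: 1601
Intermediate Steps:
Z = 2448 (Z = -34*((-15 - 36) - 21) = -34*(-51 - 21) = -34*(-72) = 2448)
G(n) = n²
(Z + G(-135)) - 1*19072 = (2448 + (-135)²) - 1*19072 = (2448 + 18225) - 19072 = 20673 - 19072 = 1601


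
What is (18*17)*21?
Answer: 6426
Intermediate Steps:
(18*17)*21 = 306*21 = 6426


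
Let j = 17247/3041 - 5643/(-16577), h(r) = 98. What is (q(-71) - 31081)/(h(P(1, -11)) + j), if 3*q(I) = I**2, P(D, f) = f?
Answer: -202105489487/714996582 ≈ -282.67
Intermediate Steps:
q(I) = I**2/3
j = 27551262/4582787 (j = 17247*(1/3041) - 5643*(-1/16577) = 17247/3041 + 513/1507 = 27551262/4582787 ≈ 6.0119)
(q(-71) - 31081)/(h(P(1, -11)) + j) = ((1/3)*(-71)**2 - 31081)/(98 + 27551262/4582787) = ((1/3)*5041 - 31081)/(476664388/4582787) = (5041/3 - 31081)*(4582787/476664388) = -88202/3*4582787/476664388 = -202105489487/714996582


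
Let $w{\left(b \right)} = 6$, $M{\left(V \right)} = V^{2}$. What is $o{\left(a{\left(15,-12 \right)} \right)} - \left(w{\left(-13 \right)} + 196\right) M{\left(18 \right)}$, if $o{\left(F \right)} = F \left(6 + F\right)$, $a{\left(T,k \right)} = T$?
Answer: $-65133$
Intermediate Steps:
$o{\left(a{\left(15,-12 \right)} \right)} - \left(w{\left(-13 \right)} + 196\right) M{\left(18 \right)} = 15 \left(6 + 15\right) - \left(6 + 196\right) 18^{2} = 15 \cdot 21 - 202 \cdot 324 = 315 - 65448 = -65133$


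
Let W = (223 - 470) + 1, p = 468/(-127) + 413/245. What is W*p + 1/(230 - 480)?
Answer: 109309211/222250 ≈ 491.83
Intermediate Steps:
p = -8887/4445 (p = 468*(-1/127) + 413*(1/245) = -468/127 + 59/35 = -8887/4445 ≈ -1.9993)
W = -246 (W = -247 + 1 = -246)
W*p + 1/(230 - 480) = -246*(-8887/4445) + 1/(230 - 480) = 2186202/4445 + 1/(-250) = 2186202/4445 - 1/250 = 109309211/222250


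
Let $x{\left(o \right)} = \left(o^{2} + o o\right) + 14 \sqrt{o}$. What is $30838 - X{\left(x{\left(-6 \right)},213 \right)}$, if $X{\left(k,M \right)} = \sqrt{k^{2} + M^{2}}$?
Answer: $30838 - \sqrt{49377 + 2016 i \sqrt{6}} \approx 30616.0 - 11.098 i$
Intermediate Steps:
$x{\left(o \right)} = 2 o^{2} + 14 \sqrt{o}$ ($x{\left(o \right)} = \left(o^{2} + o^{2}\right) + 14 \sqrt{o} = 2 o^{2} + 14 \sqrt{o}$)
$X{\left(k,M \right)} = \sqrt{M^{2} + k^{2}}$
$30838 - X{\left(x{\left(-6 \right)},213 \right)} = 30838 - \sqrt{213^{2} + \left(2 \left(-6\right)^{2} + 14 \sqrt{-6}\right)^{2}} = 30838 - \sqrt{45369 + \left(2 \cdot 36 + 14 i \sqrt{6}\right)^{2}} = 30838 - \sqrt{45369 + \left(72 + 14 i \sqrt{6}\right)^{2}}$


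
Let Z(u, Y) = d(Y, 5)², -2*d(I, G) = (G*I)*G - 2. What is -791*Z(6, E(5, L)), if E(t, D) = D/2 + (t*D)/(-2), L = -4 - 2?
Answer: -17560991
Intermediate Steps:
L = -6
d(I, G) = 1 - I*G²/2 (d(I, G) = -((G*I)*G - 2)/2 = -(I*G² - 2)/2 = -(-2 + I*G²)/2 = 1 - I*G²/2)
E(t, D) = D/2 - D*t/2 (E(t, D) = D*(½) + (D*t)*(-½) = D/2 - D*t/2)
Z(u, Y) = (1 - 25*Y/2)² (Z(u, Y) = (1 - ½*Y*5²)² = (1 - ½*Y*25)² = (1 - 25*Y/2)²)
-791*Z(6, E(5, L)) = -791*(-2 + 25*((½)*(-6)*(1 - 1*5)))²/4 = -791*(-2 + 25*((½)*(-6)*(1 - 5)))²/4 = -791*(-2 + 25*((½)*(-6)*(-4)))²/4 = -791*(-2 + 25*12)²/4 = -791*(-2 + 300)²/4 = -791*298²/4 = -791*88804/4 = -791*22201 = -17560991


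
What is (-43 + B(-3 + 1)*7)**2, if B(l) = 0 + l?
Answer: 3249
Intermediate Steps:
B(l) = l
(-43 + B(-3 + 1)*7)**2 = (-43 + (-3 + 1)*7)**2 = (-43 - 2*7)**2 = (-43 - 14)**2 = (-57)**2 = 3249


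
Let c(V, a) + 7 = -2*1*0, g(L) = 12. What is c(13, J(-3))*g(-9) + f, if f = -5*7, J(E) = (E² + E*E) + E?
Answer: -119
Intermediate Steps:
J(E) = E + 2*E² (J(E) = (E² + E²) + E = 2*E² + E = E + 2*E²)
c(V, a) = -7 (c(V, a) = -7 - 2*1*0 = -7 - 2*0 = -7 + 0 = -7)
f = -35
c(13, J(-3))*g(-9) + f = -7*12 - 35 = -84 - 35 = -119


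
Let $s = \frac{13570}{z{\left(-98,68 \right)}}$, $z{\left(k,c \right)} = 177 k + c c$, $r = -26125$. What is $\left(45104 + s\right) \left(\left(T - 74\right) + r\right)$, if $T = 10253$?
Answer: $- \frac{4574903557014}{6361} \approx -7.1921 \cdot 10^{8}$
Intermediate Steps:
$z{\left(k,c \right)} = c^{2} + 177 k$ ($z{\left(k,c \right)} = 177 k + c^{2} = c^{2} + 177 k$)
$s = - \frac{6785}{6361}$ ($s = \frac{13570}{68^{2} + 177 \left(-98\right)} = \frac{13570}{4624 - 17346} = \frac{13570}{-12722} = 13570 \left(- \frac{1}{12722}\right) = - \frac{6785}{6361} \approx -1.0667$)
$\left(45104 + s\right) \left(\left(T - 74\right) + r\right) = \left(45104 - \frac{6785}{6361}\right) \left(\left(10253 - 74\right) - 26125\right) = \frac{286899759 \left(10179 - 26125\right)}{6361} = \frac{286899759}{6361} \left(-15946\right) = - \frac{4574903557014}{6361}$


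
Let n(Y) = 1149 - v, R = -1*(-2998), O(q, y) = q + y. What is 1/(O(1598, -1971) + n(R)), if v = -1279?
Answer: 1/2055 ≈ 0.00048662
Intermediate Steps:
R = 2998
n(Y) = 2428 (n(Y) = 1149 - 1*(-1279) = 1149 + 1279 = 2428)
1/(O(1598, -1971) + n(R)) = 1/((1598 - 1971) + 2428) = 1/(-373 + 2428) = 1/2055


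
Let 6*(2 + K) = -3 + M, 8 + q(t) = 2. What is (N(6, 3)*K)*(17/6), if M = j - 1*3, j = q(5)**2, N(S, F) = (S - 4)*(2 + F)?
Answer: 85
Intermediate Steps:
q(t) = -6 (q(t) = -8 + 2 = -6)
N(S, F) = (-4 + S)*(2 + F)
j = 36 (j = (-6)**2 = 36)
M = 33 (M = 36 - 1*3 = 36 - 3 = 33)
K = 3 (K = -2 + (-3 + 33)/6 = -2 + (1/6)*30 = -2 + 5 = 3)
(N(6, 3)*K)*(17/6) = ((-8 - 4*3 + 2*6 + 3*6)*3)*(17/6) = ((-8 - 12 + 12 + 18)*3)*(17*(1/6)) = (10*3)*(17/6) = 30*(17/6) = 85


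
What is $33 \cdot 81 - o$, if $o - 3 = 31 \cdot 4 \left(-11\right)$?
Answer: $4034$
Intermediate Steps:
$o = -1361$ ($o = 3 + 31 \cdot 4 \left(-11\right) = 3 + 31 \left(-44\right) = 3 - 1364 = -1361$)
$33 \cdot 81 - o = 33 \cdot 81 - -1361 = 2673 + 1361 = 4034$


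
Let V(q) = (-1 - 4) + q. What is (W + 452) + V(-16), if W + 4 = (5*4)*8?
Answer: 587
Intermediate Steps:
W = 156 (W = -4 + (5*4)*8 = -4 + 20*8 = -4 + 160 = 156)
V(q) = -5 + q
(W + 452) + V(-16) = (156 + 452) + (-5 - 16) = 608 - 21 = 587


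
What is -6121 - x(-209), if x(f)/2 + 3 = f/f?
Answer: -6117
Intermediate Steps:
x(f) = -4 (x(f) = -6 + 2*(f/f) = -6 + 2*1 = -6 + 2 = -4)
-6121 - x(-209) = -6121 - 1*(-4) = -6121 + 4 = -6117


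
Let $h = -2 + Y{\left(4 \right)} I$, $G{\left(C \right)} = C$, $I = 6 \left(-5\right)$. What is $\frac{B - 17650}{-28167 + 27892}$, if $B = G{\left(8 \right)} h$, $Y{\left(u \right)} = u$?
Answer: $\frac{18626}{275} \approx 67.731$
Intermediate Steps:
$I = -30$
$h = -122$ ($h = -2 + 4 \left(-30\right) = -2 - 120 = -122$)
$B = -976$ ($B = 8 \left(-122\right) = -976$)
$\frac{B - 17650}{-28167 + 27892} = \frac{-976 - 17650}{-28167 + 27892} = - \frac{18626}{-275} = \left(-18626\right) \left(- \frac{1}{275}\right) = \frac{18626}{275}$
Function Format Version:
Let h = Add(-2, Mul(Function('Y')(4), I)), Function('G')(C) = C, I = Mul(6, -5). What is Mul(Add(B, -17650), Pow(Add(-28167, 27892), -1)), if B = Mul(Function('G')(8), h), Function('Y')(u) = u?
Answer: Rational(18626, 275) ≈ 67.731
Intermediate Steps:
I = -30
h = -122 (h = Add(-2, Mul(4, -30)) = Add(-2, -120) = -122)
B = -976 (B = Mul(8, -122) = -976)
Mul(Add(B, -17650), Pow(Add(-28167, 27892), -1)) = Mul(Add(-976, -17650), Pow(Add(-28167, 27892), -1)) = Mul(-18626, Pow(-275, -1)) = Mul(-18626, Rational(-1, 275)) = Rational(18626, 275)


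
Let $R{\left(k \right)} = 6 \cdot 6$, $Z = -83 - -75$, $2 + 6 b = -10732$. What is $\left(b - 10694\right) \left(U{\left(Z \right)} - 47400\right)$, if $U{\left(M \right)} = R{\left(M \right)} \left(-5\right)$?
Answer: $593941140$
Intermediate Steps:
$b = -1789$ ($b = - \frac{1}{3} + \frac{1}{6} \left(-10732\right) = - \frac{1}{3} - \frac{5366}{3} = -1789$)
$Z = -8$ ($Z = -83 + 75 = -8$)
$R{\left(k \right)} = 36$
$U{\left(M \right)} = -180$ ($U{\left(M \right)} = 36 \left(-5\right) = -180$)
$\left(b - 10694\right) \left(U{\left(Z \right)} - 47400\right) = \left(-1789 - 10694\right) \left(-180 - 47400\right) = \left(-12483\right) \left(-47580\right) = 593941140$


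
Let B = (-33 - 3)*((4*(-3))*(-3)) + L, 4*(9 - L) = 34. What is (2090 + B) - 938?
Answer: -287/2 ≈ -143.50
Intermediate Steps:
L = 1/2 (L = 9 - 1/4*34 = 9 - 17/2 = 1/2 ≈ 0.50000)
B = -2591/2 (B = (-33 - 3)*((4*(-3))*(-3)) + 1/2 = -(-432)*(-3) + 1/2 = -36*36 + 1/2 = -1296 + 1/2 = -2591/2 ≈ -1295.5)
(2090 + B) - 938 = (2090 - 2591/2) - 938 = 1589/2 - 938 = -287/2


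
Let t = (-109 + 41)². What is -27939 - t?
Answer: -32563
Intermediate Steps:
t = 4624 (t = (-68)² = 4624)
-27939 - t = -27939 - 1*4624 = -27939 - 4624 = -32563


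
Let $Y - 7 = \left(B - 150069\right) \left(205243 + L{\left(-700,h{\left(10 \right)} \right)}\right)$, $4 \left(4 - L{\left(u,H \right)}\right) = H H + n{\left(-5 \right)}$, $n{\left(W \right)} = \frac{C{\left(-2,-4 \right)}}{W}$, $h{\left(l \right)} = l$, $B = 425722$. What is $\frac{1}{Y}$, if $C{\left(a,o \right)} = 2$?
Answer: $\frac{10}{565700875383} \approx 1.7677 \cdot 10^{-11}$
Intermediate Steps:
$n{\left(W \right)} = \frac{2}{W}$
$L{\left(u,H \right)} = \frac{41}{10} - \frac{H^{2}}{4}$ ($L{\left(u,H \right)} = 4 - \frac{H H + \frac{2}{-5}}{4} = 4 - \frac{H^{2} + 2 \left(- \frac{1}{5}\right)}{4} = 4 - \frac{H^{2} - \frac{2}{5}}{4} = 4 - \frac{- \frac{2}{5} + H^{2}}{4} = 4 - \left(- \frac{1}{10} + \frac{H^{2}}{4}\right) = \frac{41}{10} - \frac{H^{2}}{4}$)
$Y = \frac{565700875383}{10}$ ($Y = 7 + \left(425722 - 150069\right) \left(205243 + \left(\frac{41}{10} - \frac{10^{2}}{4}\right)\right) = 7 + 275653 \left(205243 + \left(\frac{41}{10} - 25\right)\right) = 7 + 275653 \left(205243 - \frac{209}{10}\right) = 7 + 275653 \cdot \frac{2052221}{10} = 7 + \frac{565700875313}{10} = \frac{565700875383}{10} \approx 5.657 \cdot 10^{10}$)
$\frac{1}{Y} = \frac{1}{\frac{565700875383}{10}} = \frac{10}{565700875383}$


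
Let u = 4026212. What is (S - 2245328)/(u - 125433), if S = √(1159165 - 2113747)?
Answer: -2245328/3900779 + I*√954582/3900779 ≈ -0.57561 + 0.00025047*I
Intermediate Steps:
S = I*√954582 (S = √(-954582) = I*√954582 ≈ 977.03*I)
(S - 2245328)/(u - 125433) = (I*√954582 - 2245328)/(4026212 - 125433) = (-2245328 + I*√954582)/3900779 = (-2245328 + I*√954582)*(1/3900779) = -2245328/3900779 + I*√954582/3900779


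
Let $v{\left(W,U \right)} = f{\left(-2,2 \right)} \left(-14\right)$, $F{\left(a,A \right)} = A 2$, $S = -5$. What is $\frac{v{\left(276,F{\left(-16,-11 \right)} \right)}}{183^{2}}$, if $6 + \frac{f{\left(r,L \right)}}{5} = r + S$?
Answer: $\frac{910}{33489} \approx 0.027173$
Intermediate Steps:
$f{\left(r,L \right)} = -55 + 5 r$ ($f{\left(r,L \right)} = -30 + 5 \left(r - 5\right) = -30 + 5 \left(-5 + r\right) = -30 + \left(-25 + 5 r\right) = -55 + 5 r$)
$F{\left(a,A \right)} = 2 A$
$v{\left(W,U \right)} = 910$ ($v{\left(W,U \right)} = \left(-55 + 5 \left(-2\right)\right) \left(-14\right) = \left(-55 - 10\right) \left(-14\right) = \left(-65\right) \left(-14\right) = 910$)
$\frac{v{\left(276,F{\left(-16,-11 \right)} \right)}}{183^{2}} = \frac{910}{183^{2}} = \frac{910}{33489}$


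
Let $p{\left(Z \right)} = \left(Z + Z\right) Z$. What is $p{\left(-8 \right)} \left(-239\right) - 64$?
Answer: $-30656$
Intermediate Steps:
$p{\left(Z \right)} = 2 Z^{2}$ ($p{\left(Z \right)} = 2 Z Z = 2 Z^{2}$)
$p{\left(-8 \right)} \left(-239\right) - 64 = 2 \left(-8\right)^{2} \left(-239\right) - 64 = 2 \cdot 64 \left(-239\right) - 64 = 128 \left(-239\right) - 64 = -30592 - 64 = -30656$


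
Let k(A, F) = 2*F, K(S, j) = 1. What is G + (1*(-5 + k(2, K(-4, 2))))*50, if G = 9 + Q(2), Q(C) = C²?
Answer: -137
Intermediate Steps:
G = 13 (G = 9 + 2² = 9 + 4 = 13)
G + (1*(-5 + k(2, K(-4, 2))))*50 = 13 + (1*(-5 + 2*1))*50 = 13 + (1*(-5 + 2))*50 = 13 + (1*(-3))*50 = 13 - 3*50 = 13 - 150 = -137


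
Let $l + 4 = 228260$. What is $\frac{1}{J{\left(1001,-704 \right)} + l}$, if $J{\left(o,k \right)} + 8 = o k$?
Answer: $- \frac{1}{476456} \approx -2.0988 \cdot 10^{-6}$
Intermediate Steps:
$J{\left(o,k \right)} = -8 + k o$ ($J{\left(o,k \right)} = -8 + o k = -8 + k o$)
$l = 228256$ ($l = -4 + 228260 = 228256$)
$\frac{1}{J{\left(1001,-704 \right)} + l} = \frac{1}{\left(-8 - 704704\right) + 228256} = \frac{1}{-704712 + 228256} = \frac{1}{-476456} = - \frac{1}{476456}$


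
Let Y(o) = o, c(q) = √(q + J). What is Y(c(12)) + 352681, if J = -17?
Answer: 352681 + I*√5 ≈ 3.5268e+5 + 2.2361*I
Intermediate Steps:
c(q) = √(-17 + q) (c(q) = √(q - 17) = √(-17 + q))
Y(c(12)) + 352681 = √(-17 + 12) + 352681 = √(-5) + 352681 = I*√5 + 352681 = 352681 + I*√5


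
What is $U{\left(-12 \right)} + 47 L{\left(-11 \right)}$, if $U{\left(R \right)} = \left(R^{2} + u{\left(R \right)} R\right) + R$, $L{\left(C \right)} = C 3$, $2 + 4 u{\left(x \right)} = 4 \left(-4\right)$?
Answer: $-1365$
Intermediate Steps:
$u{\left(x \right)} = - \frac{9}{2}$ ($u{\left(x \right)} = - \frac{1}{2} + \frac{4 \left(-4\right)}{4} = - \frac{1}{2} + \frac{1}{4} \left(-16\right) = - \frac{1}{2} - 4 = - \frac{9}{2}$)
$L{\left(C \right)} = 3 C$
$U{\left(R \right)} = R^{2} - \frac{7 R}{2}$ ($U{\left(R \right)} = \left(R^{2} - \frac{9 R}{2}\right) + R = R^{2} - \frac{7 R}{2}$)
$U{\left(-12 \right)} + 47 L{\left(-11 \right)} = \frac{1}{2} \left(-12\right) \left(-7 + 2 \left(-12\right)\right) + 47 \cdot 3 \left(-11\right) = \frac{1}{2} \left(-12\right) \left(-7 - 24\right) + 47 \left(-33\right) = \frac{1}{2} \left(-12\right) \left(-31\right) - 1551 = 186 - 1551 = -1365$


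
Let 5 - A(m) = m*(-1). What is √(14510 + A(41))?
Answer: 2*√3639 ≈ 120.65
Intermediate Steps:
A(m) = 5 + m (A(m) = 5 - m*(-1) = 5 - (-1)*m = 5 + m)
√(14510 + A(41)) = √(14510 + (5 + 41)) = √(14510 + 46) = √14556 = 2*√3639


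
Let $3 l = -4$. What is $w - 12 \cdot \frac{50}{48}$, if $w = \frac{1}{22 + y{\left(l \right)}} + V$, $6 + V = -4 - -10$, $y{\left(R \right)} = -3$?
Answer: $- \frac{473}{38} \approx -12.447$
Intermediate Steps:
$l = - \frac{4}{3}$ ($l = \frac{1}{3} \left(-4\right) = - \frac{4}{3} \approx -1.3333$)
$V = 0$ ($V = -6 - -6 = -6 + \left(-4 + 10\right) = -6 + 6 = 0$)
$w = \frac{1}{19}$ ($w = \frac{1}{22 - 3} + 0 = \frac{1}{19} + 0 = \frac{1}{19} \approx 0.052632$)
$w - 12 \cdot \frac{50}{48} = \frac{1}{19} - 12 \cdot \frac{50}{48} = \frac{1}{19} - 12 \cdot 50 \cdot \frac{1}{48} = \frac{1}{19} - \frac{25}{2} = - \frac{473}{38}$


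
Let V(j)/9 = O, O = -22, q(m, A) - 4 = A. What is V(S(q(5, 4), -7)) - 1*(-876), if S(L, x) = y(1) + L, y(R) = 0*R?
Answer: 678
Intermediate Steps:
q(m, A) = 4 + A
y(R) = 0
S(L, x) = L (S(L, x) = 0 + L = L)
V(j) = -198 (V(j) = 9*(-22) = -198)
V(S(q(5, 4), -7)) - 1*(-876) = -198 - 1*(-876) = -198 + 876 = 678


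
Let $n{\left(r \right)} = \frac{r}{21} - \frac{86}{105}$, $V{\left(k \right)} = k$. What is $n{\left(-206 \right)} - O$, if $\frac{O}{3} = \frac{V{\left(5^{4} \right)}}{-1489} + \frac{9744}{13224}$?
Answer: $- \frac{11466207}{990185} \approx -11.58$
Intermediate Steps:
$n{\left(r \right)} = - \frac{86}{105} + \frac{r}{21}$ ($n{\left(r \right)} = r \frac{1}{21} - \frac{86}{105} = \frac{r}{21} - \frac{86}{105} = - \frac{86}{105} + \frac{r}{21}$)
$O = \frac{26913}{28291}$ ($O = 3 \left(\frac{5^{4}}{-1489} + \frac{9744}{13224}\right) = 3 \left(625 \left(- \frac{1}{1489}\right) + 9744 \cdot \frac{1}{13224}\right) = 3 \left(- \frac{625}{1489} + \frac{14}{19}\right) = 3 \cdot \frac{8971}{28291} = \frac{26913}{28291} \approx 0.95129$)
$n{\left(-206 \right)} - O = \left(- \frac{86}{105} + \frac{1}{21} \left(-206\right)\right) - \frac{26913}{28291} = \left(- \frac{86}{105} - \frac{206}{21}\right) - \frac{26913}{28291} = - \frac{372}{35} - \frac{26913}{28291} = - \frac{11466207}{990185}$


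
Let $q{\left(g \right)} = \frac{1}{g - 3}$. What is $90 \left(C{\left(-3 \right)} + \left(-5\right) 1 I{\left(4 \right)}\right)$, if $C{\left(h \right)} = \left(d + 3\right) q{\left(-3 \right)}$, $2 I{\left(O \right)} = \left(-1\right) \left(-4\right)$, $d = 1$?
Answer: $-960$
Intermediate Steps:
$q{\left(g \right)} = \frac{1}{-3 + g}$
$I{\left(O \right)} = 2$ ($I{\left(O \right)} = \frac{\left(-1\right) \left(-4\right)}{2} = \frac{1}{2} \cdot 4 = 2$)
$C{\left(h \right)} = - \frac{2}{3}$ ($C{\left(h \right)} = \frac{1 + 3}{-3 - 3} = \frac{4}{-6} = 4 \left(- \frac{1}{6}\right) = - \frac{2}{3}$)
$90 \left(C{\left(-3 \right)} + \left(-5\right) 1 I{\left(4 \right)}\right) = 90 \left(- \frac{2}{3} + \left(-5\right) 1 \cdot 2\right) = 90 \left(- \frac{2}{3} - 10\right) = 90 \left(- \frac{32}{3}\right) = -960$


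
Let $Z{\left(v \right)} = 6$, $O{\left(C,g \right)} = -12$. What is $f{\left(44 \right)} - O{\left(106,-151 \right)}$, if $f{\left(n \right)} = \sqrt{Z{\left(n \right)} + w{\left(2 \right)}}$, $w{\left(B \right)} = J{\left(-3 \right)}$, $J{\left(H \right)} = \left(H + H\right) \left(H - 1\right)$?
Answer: $12 + \sqrt{30} \approx 17.477$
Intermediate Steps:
$J{\left(H \right)} = 2 H \left(-1 + H\right)$
$w{\left(B \right)} = 24$ ($w{\left(B \right)} = 2 \left(-3\right) \left(-1 - 3\right) = 2 \left(-3\right) \left(-4\right) = 24$)
$f{\left(n \right)} = \sqrt{30}$ ($f{\left(n \right)} = \sqrt{6 + 24} = \sqrt{30}$)
$f{\left(44 \right)} - O{\left(106,-151 \right)} = \sqrt{30} - -12 = \sqrt{30} + 12 = 12 + \sqrt{30}$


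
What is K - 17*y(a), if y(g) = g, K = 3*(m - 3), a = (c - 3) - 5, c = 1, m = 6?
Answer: 128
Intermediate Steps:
a = -7 (a = (1 - 3) - 5 = -2 - 5 = -7)
K = 9 (K = 3*(6 - 3) = 3*3 = 9)
K - 17*y(a) = 9 - 17*(-7) = 9 + 119 = 128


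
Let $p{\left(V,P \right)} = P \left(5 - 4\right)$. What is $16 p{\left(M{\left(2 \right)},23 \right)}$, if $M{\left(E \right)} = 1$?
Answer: $368$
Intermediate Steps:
$p{\left(V,P \right)} = P$ ($p{\left(V,P \right)} = P 1 = P$)
$16 p{\left(M{\left(2 \right)},23 \right)} = 16 \cdot 23 = 368$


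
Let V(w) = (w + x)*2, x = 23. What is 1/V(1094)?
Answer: 1/2234 ≈ 0.00044763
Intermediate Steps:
V(w) = 46 + 2*w (V(w) = (w + 23)*2 = (23 + w)*2 = 46 + 2*w)
1/V(1094) = 1/(46 + 2*1094) = 1/(46 + 2188) = 1/2234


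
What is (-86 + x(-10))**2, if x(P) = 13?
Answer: 5329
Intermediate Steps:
(-86 + x(-10))**2 = (-86 + 13)**2 = (-73)**2 = 5329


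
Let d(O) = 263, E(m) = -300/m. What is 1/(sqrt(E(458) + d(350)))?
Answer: sqrt(13757633)/60077 ≈ 0.061740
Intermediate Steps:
1/(sqrt(E(458) + d(350))) = 1/(sqrt(-300/458 + 263)) = 1/(sqrt(-300*1/458 + 263)) = 1/(sqrt(-150/229 + 263)) = 1/(sqrt(60077/229)) = 1/(sqrt(13757633)/229) = sqrt(13757633)/60077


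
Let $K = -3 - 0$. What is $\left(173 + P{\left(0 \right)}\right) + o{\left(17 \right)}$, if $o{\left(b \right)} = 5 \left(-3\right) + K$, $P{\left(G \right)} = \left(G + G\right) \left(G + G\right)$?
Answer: $155$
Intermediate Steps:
$K = -3$ ($K = -3 + 0 = -3$)
$P{\left(G \right)} = 4 G^{2}$ ($P{\left(G \right)} = 2 G 2 G = 4 G^{2}$)
$o{\left(b \right)} = -18$ ($o{\left(b \right)} = 5 \left(-3\right) - 3 = -15 - 3 = -18$)
$\left(173 + P{\left(0 \right)}\right) + o{\left(17 \right)} = \left(173 + 4 \cdot 0^{2}\right) - 18 = \left(173 + 4 \cdot 0\right) - 18 = \left(173 + 0\right) - 18 = 173 - 18 = 155$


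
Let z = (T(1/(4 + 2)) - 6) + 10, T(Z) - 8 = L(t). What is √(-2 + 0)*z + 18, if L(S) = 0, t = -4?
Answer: 18 + 12*I*√2 ≈ 18.0 + 16.971*I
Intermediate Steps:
T(Z) = 8 (T(Z) = 8 + 0 = 8)
z = 12 (z = (8 - 6) + 10 = 2 + 10 = 12)
√(-2 + 0)*z + 18 = √(-2 + 0)*12 + 18 = √(-2)*12 + 18 = (I*√2)*12 + 18 = 12*I*√2 + 18 = 18 + 12*I*√2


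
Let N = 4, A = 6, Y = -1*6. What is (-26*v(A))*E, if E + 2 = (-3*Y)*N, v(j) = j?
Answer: -10920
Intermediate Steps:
Y = -6
E = 70 (E = -2 - 3*(-6)*4 = -2 + 18*4 = -2 + 72 = 70)
(-26*v(A))*E = -26*6*70 = -156*70 = -10920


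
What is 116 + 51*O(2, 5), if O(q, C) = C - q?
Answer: 269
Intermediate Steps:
116 + 51*O(2, 5) = 116 + 51*(5 - 1*2) = 116 + 51*(5 - 2) = 116 + 51*3 = 116 + 153 = 269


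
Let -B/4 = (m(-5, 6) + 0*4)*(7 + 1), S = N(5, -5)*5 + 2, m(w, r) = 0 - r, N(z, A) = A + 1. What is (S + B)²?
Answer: 30276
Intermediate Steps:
N(z, A) = 1 + A
m(w, r) = -r
S = -18 (S = (1 - 5)*5 + 2 = -4*5 + 2 = -20 + 2 = -18)
B = 192 (B = -4*(-1*6 + 0*4)*(7 + 1) = -4*(-6 + 0)*8 = -(-24)*8 = -4*(-48) = 192)
(S + B)² = (-18 + 192)² = 174² = 30276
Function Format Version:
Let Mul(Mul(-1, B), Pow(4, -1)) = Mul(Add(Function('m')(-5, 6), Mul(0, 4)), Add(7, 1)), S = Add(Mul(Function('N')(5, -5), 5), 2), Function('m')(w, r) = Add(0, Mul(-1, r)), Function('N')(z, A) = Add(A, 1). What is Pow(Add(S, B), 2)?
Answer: 30276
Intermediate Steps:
Function('N')(z, A) = Add(1, A)
Function('m')(w, r) = Mul(-1, r)
S = -18 (S = Add(Mul(Add(1, -5), 5), 2) = Add(Mul(-4, 5), 2) = Add(-20, 2) = -18)
B = 192 (B = Mul(-4, Mul(Add(Mul(-1, 6), Mul(0, 4)), Add(7, 1))) = Mul(-4, Mul(Add(-6, 0), 8)) = Mul(-4, Mul(-6, 8)) = Mul(-4, -48) = 192)
Pow(Add(S, B), 2) = Pow(Add(-18, 192), 2) = Pow(174, 2) = 30276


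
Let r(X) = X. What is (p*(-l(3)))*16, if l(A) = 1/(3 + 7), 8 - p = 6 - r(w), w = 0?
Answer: -16/5 ≈ -3.2000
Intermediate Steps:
p = 2 (p = 8 - (6 - 1*0) = 8 - (6 + 0) = 8 - 1*6 = 8 - 6 = 2)
l(A) = ⅒ (l(A) = 1/10 = ⅒)
(p*(-l(3)))*16 = (2*(-1*⅒))*16 = (2*(-⅒))*16 = -⅕*16 = -16/5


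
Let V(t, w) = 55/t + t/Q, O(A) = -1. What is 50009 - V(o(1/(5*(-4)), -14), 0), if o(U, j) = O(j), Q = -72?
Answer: 3604607/72 ≈ 50064.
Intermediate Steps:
o(U, j) = -1
V(t, w) = 55/t - t/72 (V(t, w) = 55/t + t/(-72) = 55/t + t*(-1/72) = 55/t - t/72)
50009 - V(o(1/(5*(-4)), -14), 0) = 50009 - (55/(-1) - 1/72*(-1)) = 50009 - (55*(-1) + 1/72) = 50009 - (-55 + 1/72) = 50009 - 1*(-3959/72) = 50009 + 3959/72 = 3604607/72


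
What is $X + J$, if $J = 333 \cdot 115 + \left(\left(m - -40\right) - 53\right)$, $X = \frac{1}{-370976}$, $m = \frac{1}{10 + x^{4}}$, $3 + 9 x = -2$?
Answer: $\frac{940652247478821}{24571595360} \approx 38282.0$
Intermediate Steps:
$x = - \frac{5}{9}$ ($x = - \frac{1}{3} + \frac{1}{9} \left(-2\right) = - \frac{1}{3} - \frac{2}{9} = - \frac{5}{9} \approx -0.55556$)
$m = \frac{6561}{66235}$ ($m = \frac{1}{10 + \left(- \frac{5}{9}\right)^{4}} = \frac{1}{10 + \frac{625}{6561}} = \frac{1}{\frac{66235}{6561}} = \frac{6561}{66235} \approx 0.099056$)
$X = - \frac{1}{370976} \approx -2.6956 \cdot 10^{-6}$
$J = \frac{2535614831}{66235}$ ($J = 333 \cdot 115 + \left(\left(\frac{6561}{66235} - -40\right) - 53\right) = 38295 + \left(\left(\frac{6561}{66235} + 40\right) - 53\right) = 38295 + \left(\frac{2655961}{66235} - 53\right) = 38295 - \frac{854494}{66235} = \frac{2535614831}{66235} \approx 38282.0$)
$X + J = - \frac{1}{370976} + \frac{2535614831}{66235} = \frac{940652247478821}{24571595360}$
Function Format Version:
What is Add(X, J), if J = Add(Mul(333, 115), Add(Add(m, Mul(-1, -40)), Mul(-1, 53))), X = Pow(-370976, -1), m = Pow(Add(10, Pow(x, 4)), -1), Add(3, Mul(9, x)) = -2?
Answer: Rational(940652247478821, 24571595360) ≈ 38282.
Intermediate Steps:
x = Rational(-5, 9) (x = Add(Rational(-1, 3), Mul(Rational(1, 9), -2)) = Add(Rational(-1, 3), Rational(-2, 9)) = Rational(-5, 9) ≈ -0.55556)
m = Rational(6561, 66235) (m = Pow(Add(10, Pow(Rational(-5, 9), 4)), -1) = Pow(Add(10, Rational(625, 6561)), -1) = Pow(Rational(66235, 6561), -1) = Rational(6561, 66235) ≈ 0.099056)
X = Rational(-1, 370976) ≈ -2.6956e-6
J = Rational(2535614831, 66235) (J = Add(Mul(333, 115), Add(Add(Rational(6561, 66235), Mul(-1, -40)), Mul(-1, 53))) = Add(38295, Add(Add(Rational(6561, 66235), 40), -53)) = Add(38295, Add(Rational(2655961, 66235), -53)) = Add(38295, Rational(-854494, 66235)) = Rational(2535614831, 66235) ≈ 38282.)
Add(X, J) = Add(Rational(-1, 370976), Rational(2535614831, 66235)) = Rational(940652247478821, 24571595360)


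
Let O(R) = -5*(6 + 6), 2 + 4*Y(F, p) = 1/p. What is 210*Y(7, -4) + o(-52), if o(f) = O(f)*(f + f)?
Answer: 48975/8 ≈ 6121.9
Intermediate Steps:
Y(F, p) = -½ + 1/(4*p)
O(R) = -60 (O(R) = -5*12 = -60)
o(f) = -120*f (o(f) = -60*(f + f) = -120*f)
210*Y(7, -4) + o(-52) = 210*((¼)*(1 - 2*(-4))/(-4)) - 120*(-52) = 210*((¼)*(-¼)*(1 + 8)) + 6240 = 210*((¼)*(-¼)*9) + 6240 = 210*(-9/16) + 6240 = -945/8 + 6240 = 48975/8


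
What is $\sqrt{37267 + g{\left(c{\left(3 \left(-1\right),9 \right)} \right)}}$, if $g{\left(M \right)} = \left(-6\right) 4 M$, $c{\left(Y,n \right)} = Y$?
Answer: $\sqrt{37339} \approx 193.23$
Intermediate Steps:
$g{\left(M \right)} = - 24 M$
$\sqrt{37267 + g{\left(c{\left(3 \left(-1\right),9 \right)} \right)}} = \sqrt{37267 - 24 \cdot 3 \left(-1\right)} = \sqrt{37267 - -72} = \sqrt{37267 + 72} = \sqrt{37339}$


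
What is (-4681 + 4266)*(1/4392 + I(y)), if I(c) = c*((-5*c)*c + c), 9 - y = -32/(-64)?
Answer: 2732538865/2196 ≈ 1.2443e+6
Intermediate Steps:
y = 17/2 (y = 9 - (-32)/(-64) = 9 - (-32)*(-1)/64 = 9 - 1*1/2 = 9 - 1/2 = 17/2 ≈ 8.5000)
I(c) = c*(c - 5*c**2) (I(c) = c*(-5*c**2 + c) = c*(c - 5*c**2))
(-4681 + 4266)*(1/4392 + I(y)) = (-4681 + 4266)*(1/4392 + (17/2)**2*(1 - 5*17/2)) = -415*(1/4392 + 289*(1 - 85/2)/4) = -415*(1/4392 + (289/4)*(-83/2)) = -415*(1/4392 - 23987/8) = -415*(-6584431/2196) = 2732538865/2196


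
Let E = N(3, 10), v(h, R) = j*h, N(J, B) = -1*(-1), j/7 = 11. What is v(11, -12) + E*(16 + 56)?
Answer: 919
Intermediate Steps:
j = 77 (j = 7*11 = 77)
N(J, B) = 1
v(h, R) = 77*h
E = 1
v(11, -12) + E*(16 + 56) = 77*11 + 1*(16 + 56) = 847 + 1*72 = 847 + 72 = 919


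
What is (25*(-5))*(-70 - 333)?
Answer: 50375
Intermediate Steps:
(25*(-5))*(-70 - 333) = -125*(-403) = 50375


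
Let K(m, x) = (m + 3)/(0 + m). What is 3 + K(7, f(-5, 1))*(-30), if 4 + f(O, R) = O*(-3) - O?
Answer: -279/7 ≈ -39.857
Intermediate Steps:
f(O, R) = -4 - 4*O (f(O, R) = -4 + (O*(-3) - O) = -4 + (-3*O - O) = -4 - 4*O)
K(m, x) = (3 + m)/m
3 + K(7, f(-5, 1))*(-30) = 3 + ((3 + 7)/7)*(-30) = 3 + ((⅐)*10)*(-30) = 3 + (10/7)*(-30) = 3 - 300/7 = -279/7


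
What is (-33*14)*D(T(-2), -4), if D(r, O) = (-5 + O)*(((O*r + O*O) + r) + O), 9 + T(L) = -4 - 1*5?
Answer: 274428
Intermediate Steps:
T(L) = -18 (T(L) = -9 + (-4 - 1*5) = -9 + (-4 - 5) = -9 - 9 = -18)
D(r, O) = (-5 + O)*(O + r + O**2 + O*r) (D(r, O) = (-5 + O)*(((O*r + O**2) + r) + O) = (-5 + O)*(((O**2 + O*r) + r) + O) = (-5 + O)*((r + O**2 + O*r) + O) = (-5 + O)*(O + r + O**2 + O*r))
(-33*14)*D(T(-2), -4) = (-33*14)*((-4)**3 - 5*(-4) - 5*(-18) - 4*(-4)**2 - 18*(-4)**2 - 4*(-4)*(-18)) = -462*(-64 + 20 + 90 - 4*16 - 18*16 - 288) = -462*(-64 + 20 + 90 - 64 - 288 - 288) = -462*(-594) = 274428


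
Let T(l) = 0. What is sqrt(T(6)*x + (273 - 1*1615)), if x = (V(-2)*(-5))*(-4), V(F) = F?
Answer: I*sqrt(1342) ≈ 36.633*I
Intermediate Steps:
x = -40 (x = -2*(-5)*(-4) = 10*(-4) = -40)
sqrt(T(6)*x + (273 - 1*1615)) = sqrt(0*(-40) + (273 - 1*1615)) = sqrt(0 + (273 - 1615)) = sqrt(0 - 1342) = sqrt(-1342) = I*sqrt(1342)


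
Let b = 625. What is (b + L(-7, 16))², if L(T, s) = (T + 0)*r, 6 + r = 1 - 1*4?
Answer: 473344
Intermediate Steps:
r = -9 (r = -6 + (1 - 1*4) = -6 + (1 - 4) = -6 - 3 = -9)
L(T, s) = -9*T (L(T, s) = (T + 0)*(-9) = T*(-9) = -9*T)
(b + L(-7, 16))² = (625 - 9*(-7))² = (625 + 63)² = 688² = 473344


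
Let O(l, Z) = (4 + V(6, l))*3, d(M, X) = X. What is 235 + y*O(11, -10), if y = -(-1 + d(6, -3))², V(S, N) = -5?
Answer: 283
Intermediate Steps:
O(l, Z) = -3 (O(l, Z) = (4 - 5)*3 = -1*3 = -3)
y = -16 (y = -(-1 - 3)² = -1*(-4)² = -1*16 = -16)
235 + y*O(11, -10) = 235 - 16*(-3) = 235 + 48 = 283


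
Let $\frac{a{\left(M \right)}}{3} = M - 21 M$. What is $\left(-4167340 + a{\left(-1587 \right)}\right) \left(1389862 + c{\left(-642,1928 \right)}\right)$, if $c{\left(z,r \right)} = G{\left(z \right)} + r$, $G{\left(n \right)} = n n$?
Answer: $-7345917162480$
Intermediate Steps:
$a{\left(M \right)} = - 60 M$ ($a{\left(M \right)} = 3 \left(M - 21 M\right) = 3 \left(- 20 M\right) = - 60 M$)
$G{\left(n \right)} = n^{2}$
$c{\left(z,r \right)} = r + z^{2}$ ($c{\left(z,r \right)} = z^{2} + r = r + z^{2}$)
$\left(-4167340 + a{\left(-1587 \right)}\right) \left(1389862 + c{\left(-642,1928 \right)}\right) = \left(-4167340 - -95220\right) \left(1389862 + \left(1928 + \left(-642\right)^{2}\right)\right) = \left(-4167340 + 95220\right) \left(1389862 + \left(1928 + 412164\right)\right) = - 4072120 \left(1389862 + 414092\right) = \left(-4072120\right) 1803954 = -7345917162480$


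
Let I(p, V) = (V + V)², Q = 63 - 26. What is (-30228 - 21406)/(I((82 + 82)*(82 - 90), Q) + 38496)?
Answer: -25817/21986 ≈ -1.1742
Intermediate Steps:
Q = 37
I(p, V) = 4*V² (I(p, V) = (2*V)² = 4*V²)
(-30228 - 21406)/(I((82 + 82)*(82 - 90), Q) + 38496) = (-30228 - 21406)/(4*37² + 38496) = -51634/(4*1369 + 38496) = -51634/(5476 + 38496) = -51634/43972 = -51634*1/43972 = -25817/21986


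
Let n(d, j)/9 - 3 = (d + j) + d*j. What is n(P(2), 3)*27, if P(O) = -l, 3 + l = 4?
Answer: 486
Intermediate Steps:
l = 1 (l = -3 + 4 = 1)
P(O) = -1 (P(O) = -1*1 = -1)
n(d, j) = 27 + 9*d + 9*j + 9*d*j (n(d, j) = 27 + 9*((d + j) + d*j) = 27 + 9*(d + j + d*j) = 27 + (9*d + 9*j + 9*d*j) = 27 + 9*d + 9*j + 9*d*j)
n(P(2), 3)*27 = (27 + 9*(-1) + 9*3 + 9*(-1)*3)*27 = (27 - 9 + 27 - 27)*27 = 18*27 = 486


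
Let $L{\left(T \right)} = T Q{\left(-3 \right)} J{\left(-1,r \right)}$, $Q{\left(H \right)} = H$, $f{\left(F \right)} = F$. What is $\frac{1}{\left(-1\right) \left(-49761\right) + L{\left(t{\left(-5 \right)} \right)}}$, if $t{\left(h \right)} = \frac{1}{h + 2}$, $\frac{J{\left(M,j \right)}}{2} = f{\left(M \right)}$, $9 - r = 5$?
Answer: $\frac{1}{49759} \approx 2.0097 \cdot 10^{-5}$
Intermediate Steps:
$r = 4$ ($r = 9 - 5 = 4$)
$J{\left(M,j \right)} = 2 M$
$t{\left(h \right)} = \frac{1}{2 + h}$
$L{\left(T \right)} = 6 T$ ($L{\left(T \right)} = T \left(-3\right) 2 \left(-1\right) = - 3 T \left(-2\right) = 6 T$)
$\frac{1}{\left(-1\right) \left(-49761\right) + L{\left(t{\left(-5 \right)} \right)}} = \frac{1}{\left(-1\right) \left(-49761\right) + \frac{6}{2 - 5}} = \frac{1}{49761 + \frac{6}{-3}} = \frac{1}{49761 + 6 \left(- \frac{1}{3}\right)} = \frac{1}{49761 - 2} = \frac{1}{49759}$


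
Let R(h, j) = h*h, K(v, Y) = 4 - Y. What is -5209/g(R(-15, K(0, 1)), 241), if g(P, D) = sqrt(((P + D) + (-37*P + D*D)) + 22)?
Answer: -5209*sqrt(12561)/25122 ≈ -23.239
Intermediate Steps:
R(h, j) = h**2
g(P, D) = sqrt(22 + D + D**2 - 36*P) (g(P, D) = sqrt(((D + P) + (-37*P + D**2)) + 22) = sqrt(((D + P) + (D**2 - 37*P)) + 22) = sqrt((D + D**2 - 36*P) + 22) = sqrt(22 + D + D**2 - 36*P))
-5209/g(R(-15, K(0, 1)), 241) = -5209/sqrt(22 + 241 + 241**2 - 36*(-15)**2) = -5209/sqrt(22 + 241 + 58081 - 36*225) = -5209/sqrt(22 + 241 + 58081 - 8100) = -5209*sqrt(12561)/25122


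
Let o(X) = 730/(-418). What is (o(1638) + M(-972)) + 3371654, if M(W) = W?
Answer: 704472173/209 ≈ 3.3707e+6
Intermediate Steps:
o(X) = -365/209 (o(X) = 730*(-1/418) = -365/209)
(o(1638) + M(-972)) + 3371654 = (-365/209 - 972) + 3371654 = -203513/209 + 3371654 = 704472173/209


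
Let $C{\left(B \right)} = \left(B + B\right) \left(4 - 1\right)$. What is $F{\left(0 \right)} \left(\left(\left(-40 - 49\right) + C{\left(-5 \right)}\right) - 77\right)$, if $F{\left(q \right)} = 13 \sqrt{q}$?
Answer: $0$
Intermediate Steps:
$C{\left(B \right)} = 6 B$ ($C{\left(B \right)} = 2 B 3 = 6 B$)
$F{\left(0 \right)} \left(\left(\left(-40 - 49\right) + C{\left(-5 \right)}\right) - 77\right) = 13 \sqrt{0} \left(\left(\left(-40 - 49\right) + 6 \left(-5\right)\right) - 77\right) = 13 \cdot 0 \left(\left(-89 - 30\right) - 77\right) = 0 \left(-119 - 77\right) = 0 \left(-196\right) = 0$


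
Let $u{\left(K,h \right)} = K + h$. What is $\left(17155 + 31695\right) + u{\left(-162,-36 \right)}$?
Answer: $48652$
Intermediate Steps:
$\left(17155 + 31695\right) + u{\left(-162,-36 \right)} = \left(17155 + 31695\right) - 198 = 48850 - 198 = 48652$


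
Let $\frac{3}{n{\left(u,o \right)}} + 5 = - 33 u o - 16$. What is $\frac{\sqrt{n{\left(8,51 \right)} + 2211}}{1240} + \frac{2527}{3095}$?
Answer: $\frac{2527}{3095} + \frac{\sqrt{11168326445}}{2786900} \approx 0.8544$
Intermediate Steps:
$n{\left(u,o \right)} = \frac{3}{-21 - 33 o u}$ ($n{\left(u,o \right)} = \frac{3}{-5 + \left(- 33 u o - 16\right)} = \frac{3}{-5 - \left(16 + 33 o u\right)} = \frac{3}{-21 - 33 o u}$)
$\frac{\sqrt{n{\left(8,51 \right)} + 2211}}{1240} + \frac{2527}{3095} = \frac{\sqrt{- \frac{1}{7 + 11 \cdot 51 \cdot 8} + 2211}}{1240} + \frac{2527}{3095} = \sqrt{- \frac{1}{7 + 4488} + 2211} \cdot \frac{1}{1240} + 2527 \cdot \frac{1}{3095} = \sqrt{- \frac{1}{4495} + 2211} \cdot \frac{1}{1240} + \frac{2527}{3095} = \sqrt{\frac{9938444}{4495}} \cdot \frac{1}{1240} + \frac{2527}{3095} = \frac{2 \sqrt{11168326445}}{4495} \cdot \frac{1}{1240} + \frac{2527}{3095} = \frac{\sqrt{11168326445}}{2786900} + \frac{2527}{3095} = \frac{2527}{3095} + \frac{\sqrt{11168326445}}{2786900}$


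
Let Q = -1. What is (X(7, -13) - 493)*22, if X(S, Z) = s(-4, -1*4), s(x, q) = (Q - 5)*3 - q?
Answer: -11154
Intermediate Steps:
s(x, q) = -18 - q (s(x, q) = (-1 - 5)*3 - q = -6*3 - q = -18 - q)
X(S, Z) = -14 (X(S, Z) = -18 - (-1)*4 = -18 - 1*(-4) = -18 + 4 = -14)
(X(7, -13) - 493)*22 = (-14 - 493)*22 = -507*22 = -11154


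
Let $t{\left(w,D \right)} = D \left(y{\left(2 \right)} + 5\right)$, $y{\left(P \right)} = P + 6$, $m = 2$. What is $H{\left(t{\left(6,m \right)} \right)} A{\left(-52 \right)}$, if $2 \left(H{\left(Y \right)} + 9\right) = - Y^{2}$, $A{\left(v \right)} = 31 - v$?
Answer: $-28801$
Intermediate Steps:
$y{\left(P \right)} = 6 + P$
$t{\left(w,D \right)} = 13 D$ ($t{\left(w,D \right)} = D \left(\left(6 + 2\right) + 5\right) = D \left(8 + 5\right) = D 13 = 13 D$)
$H{\left(Y \right)} = -9 - \frac{Y^{2}}{2}$ ($H{\left(Y \right)} = -9 + \frac{\left(-1\right) Y^{2}}{2} = -9 - \frac{Y^{2}}{2}$)
$H{\left(t{\left(6,m \right)} \right)} A{\left(-52 \right)} = \left(-9 - \frac{\left(13 \cdot 2\right)^{2}}{2}\right) \left(31 - -52\right) = \left(-9 - \frac{26^{2}}{2}\right) \left(31 + 52\right) = \left(-9 - 338\right) 83 = \left(-347\right) 83 = -28801$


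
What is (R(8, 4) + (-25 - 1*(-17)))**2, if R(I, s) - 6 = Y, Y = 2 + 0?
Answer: 0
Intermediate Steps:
Y = 2
R(I, s) = 8 (R(I, s) = 6 + 2 = 8)
(R(8, 4) + (-25 - 1*(-17)))**2 = (8 + (-25 - 1*(-17)))**2 = (8 + (-25 + 17))**2 = (8 - 8)**2 = 0**2 = 0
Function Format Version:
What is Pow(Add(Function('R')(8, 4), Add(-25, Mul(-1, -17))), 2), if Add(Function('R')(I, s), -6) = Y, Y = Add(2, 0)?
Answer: 0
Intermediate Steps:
Y = 2
Function('R')(I, s) = 8 (Function('R')(I, s) = Add(6, 2) = 8)
Pow(Add(Function('R')(8, 4), Add(-25, Mul(-1, -17))), 2) = Pow(Add(8, Add(-25, Mul(-1, -17))), 2) = Pow(Add(8, Add(-25, 17)), 2) = Pow(Add(8, -8), 2) = Pow(0, 2) = 0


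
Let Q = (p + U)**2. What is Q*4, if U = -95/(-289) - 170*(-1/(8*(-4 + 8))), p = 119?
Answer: 332168948281/5345344 ≈ 62142.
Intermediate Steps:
U = 26085/4624 (U = -95*(-1/289) - 170/((-8*4)) = 95/289 - 170/(-32) = 95/289 - 170*(-1/32) = 95/289 + 85/16 = 26085/4624 ≈ 5.6412)
Q = 332168948281/21381376 (Q = (119 + 26085/4624)**2 = (576341/4624)**2 = 332168948281/21381376 ≈ 15535.)
Q*4 = (332168948281/21381376)*4 = 332168948281/5345344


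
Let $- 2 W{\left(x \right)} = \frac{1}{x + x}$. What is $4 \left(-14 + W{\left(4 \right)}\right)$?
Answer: $- \frac{225}{4} \approx -56.25$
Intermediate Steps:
$W{\left(x \right)} = - \frac{1}{4 x}$ ($W{\left(x \right)} = - \frac{1}{2 \left(x + x\right)} = - \frac{1}{2 \cdot 2 x} = - \frac{\frac{1}{2} \frac{1}{x}}{2} = - \frac{1}{4 x}$)
$4 \left(-14 + W{\left(4 \right)}\right) = 4 \left(-14 - \frac{1}{4 \cdot 4}\right) = 4 \left(-14 - \frac{1}{16}\right) = 4 \left(- \frac{225}{16}\right) = - \frac{225}{4}$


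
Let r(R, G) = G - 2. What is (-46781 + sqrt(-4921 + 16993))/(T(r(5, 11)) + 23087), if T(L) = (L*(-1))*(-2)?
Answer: -46781/23105 + 2*sqrt(3018)/23105 ≈ -2.0200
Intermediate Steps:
r(R, G) = -2 + G
T(L) = 2*L (T(L) = -L*(-2) = 2*L)
(-46781 + sqrt(-4921 + 16993))/(T(r(5, 11)) + 23087) = (-46781 + sqrt(-4921 + 16993))/(2*(-2 + 11) + 23087) = (-46781 + sqrt(12072))/(2*9 + 23087) = (-46781 + 2*sqrt(3018))/(18 + 23087) = (-46781 + 2*sqrt(3018))/23105 = (-46781 + 2*sqrt(3018))*(1/23105) = -46781/23105 + 2*sqrt(3018)/23105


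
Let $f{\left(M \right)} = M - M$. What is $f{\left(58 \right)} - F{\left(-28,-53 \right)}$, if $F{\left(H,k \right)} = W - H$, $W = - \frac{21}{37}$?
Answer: $- \frac{1015}{37} \approx -27.432$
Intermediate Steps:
$W = - \frac{21}{37}$ ($W = \left(-21\right) \frac{1}{37} = - \frac{21}{37} \approx -0.56757$)
$f{\left(M \right)} = 0$
$F{\left(H,k \right)} = - \frac{21}{37} - H$
$f{\left(58 \right)} - F{\left(-28,-53 \right)} = 0 - \left(- \frac{21}{37} - -28\right) = 0 - \left(- \frac{21}{37} + 28\right) = 0 - \frac{1015}{37} = - \frac{1015}{37}$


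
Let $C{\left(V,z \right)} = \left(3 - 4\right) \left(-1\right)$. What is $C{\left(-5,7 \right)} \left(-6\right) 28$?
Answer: $-168$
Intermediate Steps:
$C{\left(V,z \right)} = 1$ ($C{\left(V,z \right)} = \left(-1\right) \left(-1\right) = 1$)
$C{\left(-5,7 \right)} \left(-6\right) 28 = 1 \left(-6\right) 28 = \left(-6\right) 28 = -168$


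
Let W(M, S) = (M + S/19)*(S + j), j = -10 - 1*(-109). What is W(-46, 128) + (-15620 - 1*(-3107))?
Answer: -407089/19 ≈ -21426.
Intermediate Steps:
j = 99 (j = -10 + 109 = 99)
W(M, S) = (99 + S)*(M + S/19) (W(M, S) = (M + S/19)*(S + 99) = (M + S*(1/19))*(99 + S) = (M + S/19)*(99 + S) = (99 + S)*(M + S/19))
W(-46, 128) + (-15620 - 1*(-3107)) = (99*(-46) + (1/19)*128² + (99/19)*128 - 46*128) + (-15620 - 1*(-3107)) = (-4554 + (1/19)*16384 + 12672/19 - 5888) + (-15620 + 3107) = (-4554 + 16384/19 + 12672/19 - 5888) - 12513 = -169342/19 - 12513 = -407089/19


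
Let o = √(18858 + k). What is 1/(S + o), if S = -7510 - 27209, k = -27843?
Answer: -11573/401805982 - I*√8985/1205417946 ≈ -2.8802e-5 - 7.8636e-8*I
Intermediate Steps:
S = -34719
o = I*√8985 (o = √(18858 - 27843) = √(-8985) = I*√8985 ≈ 94.789*I)
1/(S + o) = 1/(-34719 + I*√8985)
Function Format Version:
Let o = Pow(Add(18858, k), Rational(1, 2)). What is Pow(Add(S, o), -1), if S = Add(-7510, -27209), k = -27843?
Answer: Add(Rational(-11573, 401805982), Mul(Rational(-1, 1205417946), I, Pow(8985, Rational(1, 2)))) ≈ Add(-2.8802e-5, Mul(-7.8636e-8, I))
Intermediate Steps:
S = -34719
o = Mul(I, Pow(8985, Rational(1, 2))) (o = Pow(Add(18858, -27843), Rational(1, 2)) = Pow(-8985, Rational(1, 2)) = Mul(I, Pow(8985, Rational(1, 2))) ≈ Mul(94.789, I))
Pow(Add(S, o), -1) = Pow(Add(-34719, Mul(I, Pow(8985, Rational(1, 2)))), -1)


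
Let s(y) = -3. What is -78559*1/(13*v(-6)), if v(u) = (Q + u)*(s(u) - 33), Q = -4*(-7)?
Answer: 6043/792 ≈ 7.6301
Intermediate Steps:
Q = 28
v(u) = -1008 - 36*u (v(u) = (28 + u)*(-3 - 33) = (28 + u)*(-36) = -1008 - 36*u)
-78559*1/(13*v(-6)) = -78559*1/(13*(-1008 - 36*(-6))) = -78559*1/(13*(-1008 + 216)) = -78559/(13*(-792)) = -78559/(-10296) = -78559*(-1/10296) = 6043/792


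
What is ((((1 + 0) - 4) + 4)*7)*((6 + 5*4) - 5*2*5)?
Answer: -168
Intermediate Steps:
((((1 + 0) - 4) + 4)*7)*((6 + 5*4) - 5*2*5) = (((1 - 4) + 4)*7)*((6 + 20) - 10*5) = ((-3 + 4)*7)*(26 - 50) = (1*7)*(-24) = 7*(-24) = -168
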